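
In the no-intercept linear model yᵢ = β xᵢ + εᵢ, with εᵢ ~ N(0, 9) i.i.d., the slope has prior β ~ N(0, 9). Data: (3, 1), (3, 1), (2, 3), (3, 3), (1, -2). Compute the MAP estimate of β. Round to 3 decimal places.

β̂_MAP = 0.576

log p(β | y) = −Σ(yᵢ − βxᵢ)²/(2·9) − β²/(2·9) + const.
Setting the derivative to zero: Σxᵢ(yᵢ − βxᵢ)/9 − β/9 = 0, so β = Σxᵢyᵢ / (Σxᵢ² + σ²/τ²).
Σxᵢyᵢ = 3·1 + 3·1 + 2·3 + 3·3 + 1·(-2) = 19; Σxᵢ² = 32; σ²/τ² = 1.
β̂_MAP = 19 / (32 + 1) = 19/33 ≈ 0.576.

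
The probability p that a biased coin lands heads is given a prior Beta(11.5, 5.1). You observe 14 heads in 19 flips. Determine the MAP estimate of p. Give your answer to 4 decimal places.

Prior: Beta(11.5, 5.1).
Data: 14 successes in 19 trials. The binomial likelihood contributes p^14(1−p)^5, so the posterior is Beta(11.5+14, 5.1+5) = Beta(25.5, 10.1).
For Beta(a, b) with a, b > 1 the mode is (a−1)/(a+b−2) = 24.5/33.6 ≈ 0.7292.

p̂_MAP = 0.7292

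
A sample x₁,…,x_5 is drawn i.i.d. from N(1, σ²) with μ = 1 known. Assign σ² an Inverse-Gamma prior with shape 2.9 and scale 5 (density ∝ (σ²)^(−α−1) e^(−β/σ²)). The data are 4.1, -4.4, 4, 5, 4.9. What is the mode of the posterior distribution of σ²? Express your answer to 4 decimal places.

σ̂²_MAP = 6.9516

Sum of squared deviations about the known mean: SS = (4.1−1)² + (-4.4−1)² + (4−1)² + (5−1)² + (4.9−1)² = 78.98.
The Normal likelihood contributes (σ²)^(−n/2) exp(−SS/(2σ²)), so the posterior is Inverse-Gamma(α + n/2, β + SS/2) = Inverse-Gamma(5.4, 44.49).
The mode of Inverse-Gamma(a, b) is b/(a+1) = 44.49/6.4 ≈ 6.9516.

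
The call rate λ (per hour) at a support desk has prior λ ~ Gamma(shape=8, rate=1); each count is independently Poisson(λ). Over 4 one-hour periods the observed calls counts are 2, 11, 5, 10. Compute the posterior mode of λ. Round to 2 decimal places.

λ̂_MAP = 7.00

Σxᵢ = 2+11+5+10 = 28, with n = 4.
Posterior ∝ λ^7e^(−1λ) · λ^28e^(−4λ) = λ^35e^(−5λ), i.e. Gamma(shape=36, rate=5).
The mode of a Gamma(a, b) with a ≥ 1 (shape–rate) is (a−1)/b = 35/5 ≈ 7.00.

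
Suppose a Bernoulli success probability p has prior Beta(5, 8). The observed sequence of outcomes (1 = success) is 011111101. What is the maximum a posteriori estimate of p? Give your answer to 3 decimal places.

Prior: Beta(5, 8).
Data: 7 successes in 9 trials (from the sequence). The binomial likelihood contributes p^7(1−p)^2, so the posterior is Beta(5+7, 8+2) = Beta(12, 10).
For Beta(a, b) with a, b > 1 the mode is (a−1)/(a+b−2) = 11/20 ≈ 0.550.

p̂_MAP = 0.550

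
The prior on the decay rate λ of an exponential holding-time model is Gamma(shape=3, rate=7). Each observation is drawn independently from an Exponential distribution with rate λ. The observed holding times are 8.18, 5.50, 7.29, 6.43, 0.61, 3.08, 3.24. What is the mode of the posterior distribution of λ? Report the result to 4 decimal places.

λ̂_MAP = 0.2178

The Exponential(rate=λ) likelihood is ∝ λ^n e^(−λΣtᵢ). Here n = 7 and Σtᵢ = 8.18 + 5.50 + 7.29 + 6.43 + 0.61 + 3.08 + 3.24 = 34.33.
Posterior ∝ λ^2e^(−7λ) · λ^7e^(−34.33λ) = λ^9e^(−41.33λ), i.e. Gamma(10, 41.33).
Mode = (a−1)/b = 9/41.33 ≈ 0.2178.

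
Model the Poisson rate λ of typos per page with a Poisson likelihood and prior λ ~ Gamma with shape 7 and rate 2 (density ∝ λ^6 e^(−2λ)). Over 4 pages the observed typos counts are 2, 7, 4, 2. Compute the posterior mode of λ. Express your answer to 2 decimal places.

Σxᵢ = 2+7+4+2 = 15, with n = 4.
Posterior ∝ λ^6e^(−2λ) · λ^15e^(−4λ) = λ^21e^(−6λ), i.e. Gamma(shape=22, rate=6).
The mode of a Gamma(a, b) with a ≥ 1 (shape–rate) is (a−1)/b = 21/6 ≈ 3.50.

λ̂_MAP = 3.50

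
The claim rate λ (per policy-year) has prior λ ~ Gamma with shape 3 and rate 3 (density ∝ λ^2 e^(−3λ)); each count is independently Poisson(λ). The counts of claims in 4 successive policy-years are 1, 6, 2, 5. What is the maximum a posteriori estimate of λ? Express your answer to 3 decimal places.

λ̂_MAP = 2.286

Σxᵢ = 1+6+2+5 = 14, with n = 4.
Posterior ∝ λ^2e^(−3λ) · λ^14e^(−4λ) = λ^16e^(−7λ), i.e. Gamma(shape=17, rate=7).
The mode of a Gamma(a, b) with a ≥ 1 (shape–rate) is (a−1)/b = 16/7 ≈ 2.286.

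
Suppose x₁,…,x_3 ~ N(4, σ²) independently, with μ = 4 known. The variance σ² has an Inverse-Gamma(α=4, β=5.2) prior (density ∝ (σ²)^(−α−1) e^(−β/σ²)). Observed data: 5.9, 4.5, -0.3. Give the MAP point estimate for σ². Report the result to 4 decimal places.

Sum of squared deviations about the known mean: SS = (5.9−4)² + (4.5−4)² + (-0.3−4)² = 22.35.
The Normal likelihood contributes (σ²)^(−n/2) exp(−SS/(2σ²)), so the posterior is Inverse-Gamma(α + n/2, β + SS/2) = Inverse-Gamma(5.5, 16.375).
The mode of Inverse-Gamma(a, b) is b/(a+1) = 16.375/6.5 ≈ 2.5192.

σ̂²_MAP = 2.5192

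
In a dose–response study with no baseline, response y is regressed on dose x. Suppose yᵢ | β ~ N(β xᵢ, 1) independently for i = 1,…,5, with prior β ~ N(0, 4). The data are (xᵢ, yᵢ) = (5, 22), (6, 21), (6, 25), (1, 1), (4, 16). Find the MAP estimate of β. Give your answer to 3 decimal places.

β̂_MAP = 3.947

log p(β | y) = −Σ(yᵢ − βxᵢ)²/(2·1) − β²/(2·4) + const.
Setting the derivative to zero: Σxᵢ(yᵢ − βxᵢ)/1 − β/4 = 0, so β = Σxᵢyᵢ / (Σxᵢ² + σ²/τ²).
Σxᵢyᵢ = 5·22 + 6·21 + 6·25 + 1·1 + 4·16 = 451; Σxᵢ² = 114; σ²/τ² = 0.25.
β̂_MAP = 451 / (114 + 0.25) = 451/114.25 ≈ 3.947.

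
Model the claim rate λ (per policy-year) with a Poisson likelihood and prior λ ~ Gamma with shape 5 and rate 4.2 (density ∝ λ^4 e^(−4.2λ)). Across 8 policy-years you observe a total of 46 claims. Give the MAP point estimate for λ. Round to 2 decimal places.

Σxᵢ = 46, n = 8.
Posterior ∝ λ^4e^(−4.2λ) · λ^46e^(−8λ) = λ^50e^(−12.2λ), i.e. Gamma(shape=51, rate=12.2).
The mode of a Gamma(a, b) with a ≥ 1 (shape–rate) is (a−1)/b = 50/12.2 ≈ 4.10.

λ̂_MAP = 4.10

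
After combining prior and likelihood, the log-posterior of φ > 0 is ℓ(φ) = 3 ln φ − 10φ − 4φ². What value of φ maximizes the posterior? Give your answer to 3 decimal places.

φ̂_MAP = 0.250

ℓ'(φ) = 3/φ − 10 − 8φ. Setting this to zero and multiplying by φ: 8φ² + 10φ − 3 = 0.
φ = (−10 + √(10² + 4·8·3)) / (2·8) = (−10 + √196) / 16 = (−10 + 14)/16 = 1/4.
ℓ''(φ) = −3/φ² − 8 < 0, confirming a maximum.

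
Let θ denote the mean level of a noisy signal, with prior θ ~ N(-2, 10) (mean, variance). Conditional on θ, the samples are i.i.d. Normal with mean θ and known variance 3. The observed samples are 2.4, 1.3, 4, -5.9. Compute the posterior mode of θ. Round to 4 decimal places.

θ̂_MAP = 0.2791

n = 4; x̄ = (2.4 + 1.3 + 4 + (-5.9))/4 = 1.8/4 = 0.45.
For a Normal prior and Normal likelihood with known variance, the posterior is Normal; its mode equals its mean, the precision-weighted average.
Prior precision 1/σ₀² = 1/10 = 0.1; data precision n/σ² = 4/3.
θ̂ = (0.1·(-2) + (4/3)·0.45) / (0.1 + 4/3) = 0.4/(43/30) = 12/43 ≈ 0.2791.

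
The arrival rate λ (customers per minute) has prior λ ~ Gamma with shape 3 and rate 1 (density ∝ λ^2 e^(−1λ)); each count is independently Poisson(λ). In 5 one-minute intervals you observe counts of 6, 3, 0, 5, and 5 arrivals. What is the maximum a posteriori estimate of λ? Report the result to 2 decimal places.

λ̂_MAP = 3.50

Σxᵢ = 6+3+0+5+5 = 19, with n = 5.
Posterior ∝ λ^2e^(−1λ) · λ^19e^(−5λ) = λ^21e^(−6λ), i.e. Gamma(shape=22, rate=6).
The mode of a Gamma(a, b) with a ≥ 1 (shape–rate) is (a−1)/b = 21/6 ≈ 3.50.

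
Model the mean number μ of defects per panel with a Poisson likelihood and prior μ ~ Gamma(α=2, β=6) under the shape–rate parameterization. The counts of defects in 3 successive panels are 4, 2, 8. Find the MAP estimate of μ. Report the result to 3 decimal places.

Σxᵢ = 4+2+8 = 14, with n = 3.
Posterior ∝ μe^(−6μ) · μ^14e^(−3μ) = μ^15e^(−9μ), i.e. Gamma(shape=16, rate=9).
The mode of a Gamma(a, b) with a ≥ 1 (shape–rate) is (a−1)/b = 15/9 ≈ 1.667.

μ̂_MAP = 1.667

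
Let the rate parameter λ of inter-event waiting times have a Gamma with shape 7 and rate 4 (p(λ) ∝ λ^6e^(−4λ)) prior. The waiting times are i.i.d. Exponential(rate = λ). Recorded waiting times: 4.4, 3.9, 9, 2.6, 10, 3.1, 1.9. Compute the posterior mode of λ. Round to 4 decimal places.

The Exponential(rate=λ) likelihood is ∝ λ^n e^(−λΣtᵢ). Here n = 7 and Σtᵢ = 4.4 + 3.9 + 9 + 2.6 + 10 + 3.1 + 1.9 = 34.9.
Posterior ∝ λ^6e^(−4λ) · λ^7e^(−34.9λ) = λ^13e^(−38.9λ), i.e. Gamma(14, 38.9).
Mode = (a−1)/b = 13/38.9 ≈ 0.3342.

λ̂_MAP = 0.3342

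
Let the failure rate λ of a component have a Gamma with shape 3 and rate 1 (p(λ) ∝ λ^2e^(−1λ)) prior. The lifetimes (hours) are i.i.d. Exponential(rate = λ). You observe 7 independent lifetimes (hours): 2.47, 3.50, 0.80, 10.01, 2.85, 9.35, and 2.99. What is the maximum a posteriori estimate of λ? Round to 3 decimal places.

λ̂_MAP = 0.273

The Exponential(rate=λ) likelihood is ∝ λ^n e^(−λΣtᵢ). Here n = 7 and Σtᵢ = 2.47 + 3.50 + 0.80 + 10.01 + 2.85 + 9.35 + 2.99 = 31.97.
Posterior ∝ λ^2e^(−1λ) · λ^7e^(−31.97λ) = λ^9e^(−32.97λ), i.e. Gamma(10, 32.97).
Mode = (a−1)/b = 9/32.97 ≈ 0.273.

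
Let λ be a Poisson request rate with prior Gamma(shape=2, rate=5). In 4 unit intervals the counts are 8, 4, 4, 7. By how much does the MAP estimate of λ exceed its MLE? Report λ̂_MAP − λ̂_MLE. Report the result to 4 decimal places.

Σxᵢ = 23. Posterior is Gamma(25, 9); MAP = (25−1)/9 = 24/9 ≈ 2.66667.
MLE = x̄ = 23/4 ≈ 5.75000.
Difference = 24/9 − 23/4 = -37/12 ≈ -3.0833.

MAP − MLE = -3.0833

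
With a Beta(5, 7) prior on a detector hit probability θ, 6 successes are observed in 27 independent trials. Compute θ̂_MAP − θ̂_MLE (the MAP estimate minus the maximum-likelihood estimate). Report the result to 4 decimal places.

MAP − MLE = 0.0480

Posterior is Beta(11, 28); MAP = (11−1)/(39−2) = 10/37 ≈ 0.27027.
MLE ignores the prior: θ̂_MLE = k/n = 6/27 ≈ 0.22222.
Difference = 10/37 − 6/27 = 16/333 ≈ 0.0480.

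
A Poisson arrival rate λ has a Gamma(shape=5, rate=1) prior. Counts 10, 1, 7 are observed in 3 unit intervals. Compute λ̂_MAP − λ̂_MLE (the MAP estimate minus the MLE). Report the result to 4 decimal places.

Σxᵢ = 18. Posterior is Gamma(23, 4); MAP = (23−1)/4 = 22/4 ≈ 5.50000.
MLE = x̄ = 18/3 ≈ 6.00000.
Difference = 22/4 − 18/3 = -1/2 ≈ -0.5000.

MAP − MLE = -0.5000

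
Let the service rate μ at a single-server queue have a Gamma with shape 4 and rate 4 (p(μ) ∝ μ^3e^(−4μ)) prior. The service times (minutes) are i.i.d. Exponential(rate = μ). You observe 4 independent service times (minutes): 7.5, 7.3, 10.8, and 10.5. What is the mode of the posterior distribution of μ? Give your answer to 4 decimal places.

The Exponential(rate=μ) likelihood is ∝ μ^n e^(−μΣtᵢ). Here n = 4 and Σtᵢ = 7.5 + 7.3 + 10.8 + 10.5 = 36.1.
Posterior ∝ μ^3e^(−4μ) · μ^4e^(−36.1μ) = μ^7e^(−40.1μ), i.e. Gamma(8, 40.1).
Mode = (a−1)/b = 7/40.1 ≈ 0.1746.

μ̂_MAP = 0.1746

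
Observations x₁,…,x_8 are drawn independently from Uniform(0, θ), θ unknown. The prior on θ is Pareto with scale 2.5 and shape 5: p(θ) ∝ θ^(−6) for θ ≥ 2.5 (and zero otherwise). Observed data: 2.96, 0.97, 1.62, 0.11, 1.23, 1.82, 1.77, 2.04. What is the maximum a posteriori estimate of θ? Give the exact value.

θ̂_MAP = 2.96

The Uniform(0, θ) likelihood is θ^(−n) for θ ≥ max(xᵢ), zero otherwise. Here max(xᵢ) = 2.96.
Posterior ∝ θ^(−6) · θ^(−8) = θ^(−14) on θ ≥ max(2.5, 2.96) = 2.96.
This density is strictly decreasing in θ, so the posterior mode lies at the lower boundary of the support.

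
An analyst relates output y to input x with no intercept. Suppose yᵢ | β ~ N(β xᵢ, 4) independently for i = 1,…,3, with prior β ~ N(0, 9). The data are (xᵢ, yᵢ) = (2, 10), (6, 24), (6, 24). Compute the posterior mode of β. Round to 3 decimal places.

β̂_MAP = 4.029

log p(β | y) = −Σ(yᵢ − βxᵢ)²/(2·4) − β²/(2·9) + const.
Setting the derivative to zero: Σxᵢ(yᵢ − βxᵢ)/4 − β/9 = 0, so β = Σxᵢyᵢ / (Σxᵢ² + σ²/τ²).
Σxᵢyᵢ = 2·10 + 6·24 + 6·24 = 308; Σxᵢ² = 76; σ²/τ² = 4/9.
β̂_MAP = 308 / (76 + 4/9) = 308/(688/9) = 693/172 ≈ 4.029.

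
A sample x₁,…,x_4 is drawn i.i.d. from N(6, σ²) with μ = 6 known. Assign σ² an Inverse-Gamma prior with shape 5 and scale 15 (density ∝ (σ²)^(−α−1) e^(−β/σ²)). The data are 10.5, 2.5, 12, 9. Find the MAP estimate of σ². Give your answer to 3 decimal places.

σ̂²_MAP = 6.719

Sum of squared deviations about the known mean: SS = (10.5−6)² + (2.5−6)² + (12−6)² + (9−6)² = 77.5.
The Normal likelihood contributes (σ²)^(−n/2) exp(−SS/(2σ²)), so the posterior is Inverse-Gamma(α + n/2, β + SS/2) = Inverse-Gamma(7, 53.75).
The mode of Inverse-Gamma(a, b) is b/(a+1) = 53.75/8 ≈ 6.719.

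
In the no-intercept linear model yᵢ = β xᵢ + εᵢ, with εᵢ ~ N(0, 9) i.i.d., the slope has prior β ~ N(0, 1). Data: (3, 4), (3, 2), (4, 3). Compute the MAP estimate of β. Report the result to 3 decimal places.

β̂_MAP = 0.698

log p(β | y) = −Σ(yᵢ − βxᵢ)²/(2·9) − β²/(2·1) + const.
Setting the derivative to zero: Σxᵢ(yᵢ − βxᵢ)/9 − β/1 = 0, so β = Σxᵢyᵢ / (Σxᵢ² + σ²/τ²).
Σxᵢyᵢ = 3·4 + 3·2 + 4·3 = 30; Σxᵢ² = 34; σ²/τ² = 9.
β̂_MAP = 30 / (34 + 9) = 30/43 ≈ 0.698.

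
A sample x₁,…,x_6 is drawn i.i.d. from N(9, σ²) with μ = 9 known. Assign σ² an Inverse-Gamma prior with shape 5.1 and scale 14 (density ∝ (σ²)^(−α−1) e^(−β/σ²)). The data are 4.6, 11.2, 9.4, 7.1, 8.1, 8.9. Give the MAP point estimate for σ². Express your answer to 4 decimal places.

Sum of squared deviations about the known mean: SS = (4.6−9)² + (11.2−9)² + (9.4−9)² + (7.1−9)² + (8.1−9)² + (8.9−9)² = 28.79.
The Normal likelihood contributes (σ²)^(−n/2) exp(−SS/(2σ²)), so the posterior is Inverse-Gamma(α + n/2, β + SS/2) = Inverse-Gamma(8.1, 28.395).
The mode of Inverse-Gamma(a, b) is b/(a+1) = 28.395/9.1 ≈ 3.1203.

σ̂²_MAP = 3.1203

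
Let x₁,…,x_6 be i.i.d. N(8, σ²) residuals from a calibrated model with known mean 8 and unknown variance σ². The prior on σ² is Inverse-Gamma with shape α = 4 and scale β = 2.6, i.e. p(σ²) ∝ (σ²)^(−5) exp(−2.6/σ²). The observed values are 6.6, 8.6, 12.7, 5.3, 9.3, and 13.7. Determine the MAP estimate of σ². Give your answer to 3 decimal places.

σ̂²_MAP = 4.443

Sum of squared deviations about the known mean: SS = (6.6−8)² + (8.6−8)² + (12.7−8)² + (5.3−8)² + (9.3−8)² + (13.7−8)² = 65.88.
The Normal likelihood contributes (σ²)^(−n/2) exp(−SS/(2σ²)), so the posterior is Inverse-Gamma(α + n/2, β + SS/2) = Inverse-Gamma(7, 35.54).
The mode of Inverse-Gamma(a, b) is b/(a+1) = 35.54/8 ≈ 4.443.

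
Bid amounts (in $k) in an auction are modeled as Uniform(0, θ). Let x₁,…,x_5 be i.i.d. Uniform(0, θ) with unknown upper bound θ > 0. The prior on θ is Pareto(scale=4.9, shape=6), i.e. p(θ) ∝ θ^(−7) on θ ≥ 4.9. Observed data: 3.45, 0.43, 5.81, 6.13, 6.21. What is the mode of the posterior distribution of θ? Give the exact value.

The Uniform(0, θ) likelihood is θ^(−n) for θ ≥ max(xᵢ), zero otherwise. Here max(xᵢ) = 6.21.
Posterior ∝ θ^(−7) · θ^(−5) = θ^(−12) on θ ≥ max(4.9, 6.21) = 6.21.
This density is strictly decreasing in θ, so the posterior mode lies at the lower boundary of the support.

θ̂_MAP = 6.21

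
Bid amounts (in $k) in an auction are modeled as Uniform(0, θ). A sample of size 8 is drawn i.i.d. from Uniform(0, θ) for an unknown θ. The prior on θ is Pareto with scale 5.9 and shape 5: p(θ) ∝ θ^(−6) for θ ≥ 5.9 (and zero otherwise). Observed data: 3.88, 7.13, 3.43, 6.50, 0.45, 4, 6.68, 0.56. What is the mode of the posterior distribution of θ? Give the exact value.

The Uniform(0, θ) likelihood is θ^(−n) for θ ≥ max(xᵢ), zero otherwise. Here max(xᵢ) = 7.13.
Posterior ∝ θ^(−6) · θ^(−8) = θ^(−14) on θ ≥ max(5.9, 7.13) = 7.13.
This density is strictly decreasing in θ, so the posterior mode lies at the lower boundary of the support.

θ̂_MAP = 7.13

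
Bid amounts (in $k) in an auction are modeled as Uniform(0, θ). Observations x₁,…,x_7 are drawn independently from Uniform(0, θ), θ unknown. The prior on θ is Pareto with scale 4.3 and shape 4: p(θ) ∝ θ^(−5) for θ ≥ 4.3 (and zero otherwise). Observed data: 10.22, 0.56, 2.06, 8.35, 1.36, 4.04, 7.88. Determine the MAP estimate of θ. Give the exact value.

The Uniform(0, θ) likelihood is θ^(−n) for θ ≥ max(xᵢ), zero otherwise. Here max(xᵢ) = 10.22.
Posterior ∝ θ^(−5) · θ^(−7) = θ^(−12) on θ ≥ max(4.3, 10.22) = 10.22.
This density is strictly decreasing in θ, so the posterior mode lies at the lower boundary of the support.

θ̂_MAP = 10.22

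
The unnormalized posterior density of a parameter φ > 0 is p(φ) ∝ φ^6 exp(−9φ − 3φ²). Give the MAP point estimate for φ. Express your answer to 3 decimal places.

φ̂_MAP = 0.500

ℓ'(φ) = 6/φ − 9 − 6φ. Setting this to zero and multiplying by φ: 6φ² + 9φ − 6 = 0.
φ = (−9 + √(9² + 4·6·6)) / (2·6) = (−9 + √225) / 12 = (−9 + 15)/12 = 1/2.
ℓ''(φ) = −6/φ² − 6 < 0, confirming a maximum.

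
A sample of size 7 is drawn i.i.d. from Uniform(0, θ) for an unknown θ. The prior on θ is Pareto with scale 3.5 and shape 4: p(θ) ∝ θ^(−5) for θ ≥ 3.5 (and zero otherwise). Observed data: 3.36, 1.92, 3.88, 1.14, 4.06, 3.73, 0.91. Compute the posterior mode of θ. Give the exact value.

θ̂_MAP = 4.06

The Uniform(0, θ) likelihood is θ^(−n) for θ ≥ max(xᵢ), zero otherwise. Here max(xᵢ) = 4.06.
Posterior ∝ θ^(−5) · θ^(−7) = θ^(−12) on θ ≥ max(3.5, 4.06) = 4.06.
This density is strictly decreasing in θ, so the posterior mode lies at the lower boundary of the support.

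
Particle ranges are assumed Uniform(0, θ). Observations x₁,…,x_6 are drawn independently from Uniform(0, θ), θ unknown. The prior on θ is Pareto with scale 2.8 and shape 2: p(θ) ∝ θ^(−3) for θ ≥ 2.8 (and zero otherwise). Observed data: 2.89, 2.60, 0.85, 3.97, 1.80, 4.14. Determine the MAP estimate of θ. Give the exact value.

The Uniform(0, θ) likelihood is θ^(−n) for θ ≥ max(xᵢ), zero otherwise. Here max(xᵢ) = 4.14.
Posterior ∝ θ^(−3) · θ^(−6) = θ^(−9) on θ ≥ max(2.8, 4.14) = 4.14.
This density is strictly decreasing in θ, so the posterior mode lies at the lower boundary of the support.

θ̂_MAP = 4.14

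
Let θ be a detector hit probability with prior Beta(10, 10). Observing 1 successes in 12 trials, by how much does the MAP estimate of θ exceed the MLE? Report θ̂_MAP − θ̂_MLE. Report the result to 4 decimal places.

MAP − MLE = 0.2500

Posterior is Beta(11, 21); MAP = (11−1)/(32−2) = 10/30 ≈ 0.33333.
MLE ignores the prior: θ̂_MLE = k/n = 1/12 ≈ 0.08333.
Difference = 10/30 − 1/12 = 1/4 ≈ 0.2500.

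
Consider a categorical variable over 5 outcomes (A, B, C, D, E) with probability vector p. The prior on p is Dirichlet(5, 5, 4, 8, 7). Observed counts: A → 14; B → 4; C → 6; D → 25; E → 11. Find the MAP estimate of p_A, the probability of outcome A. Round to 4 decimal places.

The posterior is Dirichlet(αᵢ + nᵢ) = Dirichlet(19, 9, 10, 33, 18).
For a Dirichlet(a₁,…,a_K) with all aᵢ > 1, the mode has j-th component (aⱼ − 1)/(Σaᵢ − K).
Here Σaᵢ = 89 and K = 5, so p_A = (19 − 1)/(89 − 5) = 18/84 ≈ 0.2143.

MAP estimate of p_A = 0.2143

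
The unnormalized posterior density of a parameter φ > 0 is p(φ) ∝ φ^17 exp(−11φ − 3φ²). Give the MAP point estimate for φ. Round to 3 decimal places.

φ̂_MAP = 1.000

ℓ'(φ) = 17/φ − 11 − 6φ. Setting this to zero and multiplying by φ: 6φ² + 11φ − 17 = 0.
φ = (−11 + √(11² + 4·6·17)) / (2·6) = (−11 + √529) / 12 = (−11 + 23)/12 = 1.
ℓ''(φ) = −17/φ² − 6 < 0, confirming a maximum.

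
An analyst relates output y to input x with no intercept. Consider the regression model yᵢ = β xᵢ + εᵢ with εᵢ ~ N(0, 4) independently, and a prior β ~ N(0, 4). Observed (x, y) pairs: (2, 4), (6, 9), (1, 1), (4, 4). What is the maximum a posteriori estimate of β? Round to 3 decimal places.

log p(β | y) = −Σ(yᵢ − βxᵢ)²/(2·4) − β²/(2·4) + const.
Setting the derivative to zero: Σxᵢ(yᵢ − βxᵢ)/4 − β/4 = 0, so β = Σxᵢyᵢ / (Σxᵢ² + σ²/τ²).
Σxᵢyᵢ = 2·4 + 6·9 + 1·1 + 4·4 = 79; Σxᵢ² = 57; σ²/τ² = 1.
β̂_MAP = 79 / (57 + 1) = 79/58 ≈ 1.362.

β̂_MAP = 1.362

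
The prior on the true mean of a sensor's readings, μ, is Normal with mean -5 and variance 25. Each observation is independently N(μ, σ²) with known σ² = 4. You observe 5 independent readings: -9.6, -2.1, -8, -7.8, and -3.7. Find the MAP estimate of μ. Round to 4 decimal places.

n = 5; x̄ = ((-9.6) + (-2.1) + (-8) + (-7.8) + (-3.7))/5 = -31.2/5 = -6.24.
For a Normal prior and Normal likelihood with known variance, the posterior is Normal; its mode equals its mean, the precision-weighted average.
Prior precision 1/σ₀² = 1/25 = 0.04; data precision n/σ² = 5/4 = 1.25.
μ̂ = (0.04·(-5) + 1.25·(-6.24)) / (0.04 + 1.25) = (-8)/1.29 = -800/129 ≈ -6.2016.

μ̂_MAP = -6.2016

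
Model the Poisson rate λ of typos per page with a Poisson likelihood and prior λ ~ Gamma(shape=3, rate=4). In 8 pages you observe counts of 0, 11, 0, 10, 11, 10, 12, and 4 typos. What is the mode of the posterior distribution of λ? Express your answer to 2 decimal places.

λ̂_MAP = 5.00

Σxᵢ = 0+11+0+10+11+10+12+4 = 58, with n = 8.
Posterior ∝ λ^2e^(−4λ) · λ^58e^(−8λ) = λ^60e^(−12λ), i.e. Gamma(shape=61, rate=12).
The mode of a Gamma(a, b) with a ≥ 1 (shape–rate) is (a−1)/b = 60/12 ≈ 5.00.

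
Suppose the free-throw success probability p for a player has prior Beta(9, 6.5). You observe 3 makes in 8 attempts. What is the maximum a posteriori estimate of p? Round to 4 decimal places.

p̂_MAP = 0.5116

Prior: Beta(9, 6.5).
Data: 3 successes in 8 trials. The binomial likelihood contributes p^3(1−p)^5, so the posterior is Beta(9+3, 6.5+5) = Beta(12, 11.5).
For Beta(a, b) with a, b > 1 the mode is (a−1)/(a+b−2) = 11/21.5 ≈ 0.5116.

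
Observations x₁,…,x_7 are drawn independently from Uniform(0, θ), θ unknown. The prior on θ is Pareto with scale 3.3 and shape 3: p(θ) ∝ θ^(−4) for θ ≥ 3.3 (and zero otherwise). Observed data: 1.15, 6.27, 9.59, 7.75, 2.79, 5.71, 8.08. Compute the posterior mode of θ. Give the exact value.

The Uniform(0, θ) likelihood is θ^(−n) for θ ≥ max(xᵢ), zero otherwise. Here max(xᵢ) = 9.59.
Posterior ∝ θ^(−4) · θ^(−7) = θ^(−11) on θ ≥ max(3.3, 9.59) = 9.59.
This density is strictly decreasing in θ, so the posterior mode lies at the lower boundary of the support.

θ̂_MAP = 9.59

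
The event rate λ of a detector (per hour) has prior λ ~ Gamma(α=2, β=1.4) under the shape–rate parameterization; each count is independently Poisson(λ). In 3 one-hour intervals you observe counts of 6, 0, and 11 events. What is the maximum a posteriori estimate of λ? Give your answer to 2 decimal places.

λ̂_MAP = 4.09

Σxᵢ = 6+0+11 = 17, with n = 3.
Posterior ∝ λe^(−1.4λ) · λ^17e^(−3λ) = λ^18e^(−4.4λ), i.e. Gamma(shape=19, rate=4.4).
The mode of a Gamma(a, b) with a ≥ 1 (shape–rate) is (a−1)/b = 18/4.4 ≈ 4.09.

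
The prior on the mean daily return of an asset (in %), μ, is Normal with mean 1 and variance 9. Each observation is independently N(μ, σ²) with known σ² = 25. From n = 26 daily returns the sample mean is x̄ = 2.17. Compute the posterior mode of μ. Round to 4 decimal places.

μ̂_MAP = 2.0571

n = 26, x̄ = 2.17.
For a Normal prior and Normal likelihood with known variance, the posterior is Normal; its mode equals its mean, the precision-weighted average.
Prior precision 1/σ₀² = 1/9; data precision n/σ² = 26/25 = 1.04.
μ̂ = ((1/9)·1 + 1.04·2.17) / (1/9 + 1.04) = (26639/11250)/(259/225) = 26639/12950 ≈ 2.0571.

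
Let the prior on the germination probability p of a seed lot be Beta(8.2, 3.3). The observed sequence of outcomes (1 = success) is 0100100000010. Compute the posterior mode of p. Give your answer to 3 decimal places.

p̂_MAP = 0.453

Prior: Beta(8.2, 3.3).
Data: 3 successes in 13 trials (from the sequence). The binomial likelihood contributes p^3(1−p)^10, so the posterior is Beta(8.2+3, 3.3+10) = Beta(11.2, 13.3).
For Beta(a, b) with a, b > 1 the mode is (a−1)/(a+b−2) = 10.2/22.5 ≈ 0.453.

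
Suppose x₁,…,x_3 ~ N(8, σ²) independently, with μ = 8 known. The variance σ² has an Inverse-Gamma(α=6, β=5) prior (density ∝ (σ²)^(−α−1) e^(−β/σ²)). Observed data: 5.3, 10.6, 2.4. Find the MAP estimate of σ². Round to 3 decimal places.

σ̂²_MAP = 3.259

Sum of squared deviations about the known mean: SS = (5.3−8)² + (10.6−8)² + (2.4−8)² = 45.41.
The Normal likelihood contributes (σ²)^(−n/2) exp(−SS/(2σ²)), so the posterior is Inverse-Gamma(α + n/2, β + SS/2) = Inverse-Gamma(7.5, 27.705).
The mode of Inverse-Gamma(a, b) is b/(a+1) = 27.705/8.5 ≈ 3.259.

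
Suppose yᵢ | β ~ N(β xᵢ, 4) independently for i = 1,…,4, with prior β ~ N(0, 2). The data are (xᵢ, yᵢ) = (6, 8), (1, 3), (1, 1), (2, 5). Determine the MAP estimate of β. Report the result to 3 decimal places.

β̂_MAP = 1.409

log p(β | y) = −Σ(yᵢ − βxᵢ)²/(2·4) − β²/(2·2) + const.
Setting the derivative to zero: Σxᵢ(yᵢ − βxᵢ)/4 − β/2 = 0, so β = Σxᵢyᵢ / (Σxᵢ² + σ²/τ²).
Σxᵢyᵢ = 6·8 + 1·3 + 1·1 + 2·5 = 62; Σxᵢ² = 42; σ²/τ² = 2.
β̂_MAP = 62 / (42 + 2) = 62/44 ≈ 1.409.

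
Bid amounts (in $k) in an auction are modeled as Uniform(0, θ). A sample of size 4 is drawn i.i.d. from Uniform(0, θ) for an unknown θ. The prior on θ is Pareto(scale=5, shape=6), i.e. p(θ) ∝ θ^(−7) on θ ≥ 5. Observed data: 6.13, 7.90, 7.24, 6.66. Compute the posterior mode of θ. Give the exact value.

The Uniform(0, θ) likelihood is θ^(−n) for θ ≥ max(xᵢ), zero otherwise. Here max(xᵢ) = 7.90.
Posterior ∝ θ^(−7) · θ^(−4) = θ^(−11) on θ ≥ max(5, 7.90) = 7.90.
This density is strictly decreasing in θ, so the posterior mode lies at the lower boundary of the support.

θ̂_MAP = 7.90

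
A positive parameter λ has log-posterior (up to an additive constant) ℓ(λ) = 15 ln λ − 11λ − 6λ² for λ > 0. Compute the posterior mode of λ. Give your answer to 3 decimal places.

λ̂_MAP = 0.750

ℓ'(λ) = 15/λ − 11 − 12λ. Setting this to zero and multiplying by λ: 12λ² + 11λ − 15 = 0.
λ = (−11 + √(11² + 4·12·15)) / (2·12) = (−11 + √841) / 24 = (−11 + 29)/24 = 3/4.
ℓ''(λ) = −15/λ² − 12 < 0, confirming a maximum.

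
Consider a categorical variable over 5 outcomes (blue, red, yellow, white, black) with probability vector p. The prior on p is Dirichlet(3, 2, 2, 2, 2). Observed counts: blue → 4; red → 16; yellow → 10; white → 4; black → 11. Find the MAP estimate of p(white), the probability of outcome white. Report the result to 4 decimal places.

MAP estimate of p(white) = 0.0980

The posterior is Dirichlet(αᵢ + nᵢ) = Dirichlet(7, 18, 12, 6, 13).
For a Dirichlet(a₁,…,a_K) with all aᵢ > 1, the mode has j-th component (aⱼ − 1)/(Σaᵢ − K).
Here Σaᵢ = 56 and K = 5, so p(white) = (6 − 1)/(56 − 5) = 5/51 ≈ 0.0980.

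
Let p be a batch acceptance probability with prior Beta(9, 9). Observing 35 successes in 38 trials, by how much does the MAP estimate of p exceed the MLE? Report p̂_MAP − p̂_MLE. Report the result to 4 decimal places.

MAP − MLE = -0.1248

Posterior is Beta(44, 12); MAP = (44−1)/(56−2) = 43/54 ≈ 0.79630.
MLE ignores the prior: p̂_MLE = k/n = 35/38 ≈ 0.92105.
Difference = 43/54 − 35/38 = -64/513 ≈ -0.1248.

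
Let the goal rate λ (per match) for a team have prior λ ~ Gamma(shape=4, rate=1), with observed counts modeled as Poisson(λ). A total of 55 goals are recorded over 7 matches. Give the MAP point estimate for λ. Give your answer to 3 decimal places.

λ̂_MAP = 7.250

Σxᵢ = 55, n = 7.
Posterior ∝ λ^3e^(−1λ) · λ^55e^(−7λ) = λ^58e^(−8λ), i.e. Gamma(shape=59, rate=8).
The mode of a Gamma(a, b) with a ≥ 1 (shape–rate) is (a−1)/b = 58/8 ≈ 7.250.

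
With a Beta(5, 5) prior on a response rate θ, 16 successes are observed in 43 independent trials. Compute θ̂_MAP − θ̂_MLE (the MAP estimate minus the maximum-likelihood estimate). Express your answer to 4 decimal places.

Posterior is Beta(21, 32); MAP = (21−1)/(53−2) = 20/51 ≈ 0.39216.
MLE ignores the prior: θ̂_MLE = k/n = 16/43 ≈ 0.37209.
Difference = 20/51 − 16/43 = 44/2193 ≈ 0.0201.

MAP − MLE = 0.0201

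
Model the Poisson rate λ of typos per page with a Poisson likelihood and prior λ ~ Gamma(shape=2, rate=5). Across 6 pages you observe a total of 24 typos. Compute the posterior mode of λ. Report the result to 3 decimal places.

λ̂_MAP = 2.273

Σxᵢ = 24, n = 6.
Posterior ∝ λe^(−5λ) · λ^24e^(−6λ) = λ^25e^(−11λ), i.e. Gamma(shape=26, rate=11).
The mode of a Gamma(a, b) with a ≥ 1 (shape–rate) is (a−1)/b = 25/11 ≈ 2.273.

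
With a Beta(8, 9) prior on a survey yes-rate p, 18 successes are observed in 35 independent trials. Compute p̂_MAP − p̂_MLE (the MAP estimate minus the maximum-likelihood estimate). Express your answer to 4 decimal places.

Posterior is Beta(26, 26); MAP = (26−1)/(52−2) = 25/50 ≈ 0.50000.
MLE ignores the prior: p̂_MLE = k/n = 18/35 ≈ 0.51429.
Difference = 25/50 − 18/35 = -1/70 ≈ -0.0143.

MAP − MLE = -0.0143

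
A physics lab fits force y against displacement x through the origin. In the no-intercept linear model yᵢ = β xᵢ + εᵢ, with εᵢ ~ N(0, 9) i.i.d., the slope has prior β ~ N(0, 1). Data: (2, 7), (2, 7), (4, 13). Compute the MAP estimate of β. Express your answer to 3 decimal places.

log p(β | y) = −Σ(yᵢ − βxᵢ)²/(2·9) − β²/(2·1) + const.
Setting the derivative to zero: Σxᵢ(yᵢ − βxᵢ)/9 − β/1 = 0, so β = Σxᵢyᵢ / (Σxᵢ² + σ²/τ²).
Σxᵢyᵢ = 2·7 + 2·7 + 4·13 = 80; Σxᵢ² = 24; σ²/τ² = 9.
β̂_MAP = 80 / (24 + 9) = 80/33 ≈ 2.424.

β̂_MAP = 2.424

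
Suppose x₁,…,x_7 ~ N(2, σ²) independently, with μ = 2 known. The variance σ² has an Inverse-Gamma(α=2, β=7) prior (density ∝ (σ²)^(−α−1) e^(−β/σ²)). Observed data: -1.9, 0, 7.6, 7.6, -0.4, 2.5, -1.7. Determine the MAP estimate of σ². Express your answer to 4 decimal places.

σ̂²_MAP = 8.8946

Sum of squared deviations about the known mean: SS = (-1.9−2)² + (0−2)² + (7.6−2)² + (7.6−2)² + (-0.4−2)² + (2.5−2)² + (-1.7−2)² = 101.63.
The Normal likelihood contributes (σ²)^(−n/2) exp(−SS/(2σ²)), so the posterior is Inverse-Gamma(α + n/2, β + SS/2) = Inverse-Gamma(5.5, 57.815).
The mode of Inverse-Gamma(a, b) is b/(a+1) = 57.815/6.5 ≈ 8.8946.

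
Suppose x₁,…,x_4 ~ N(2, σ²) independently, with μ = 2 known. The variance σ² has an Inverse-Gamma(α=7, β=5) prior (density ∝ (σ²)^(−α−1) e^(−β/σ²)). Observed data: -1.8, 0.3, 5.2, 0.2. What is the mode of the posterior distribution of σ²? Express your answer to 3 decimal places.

σ̂²_MAP = 2.041

Sum of squared deviations about the known mean: SS = (-1.8−2)² + (0.3−2)² + (5.2−2)² + (0.2−2)² = 30.81.
The Normal likelihood contributes (σ²)^(−n/2) exp(−SS/(2σ²)), so the posterior is Inverse-Gamma(α + n/2, β + SS/2) = Inverse-Gamma(9, 20.405).
The mode of Inverse-Gamma(a, b) is b/(a+1) = 20.405/10 ≈ 2.041.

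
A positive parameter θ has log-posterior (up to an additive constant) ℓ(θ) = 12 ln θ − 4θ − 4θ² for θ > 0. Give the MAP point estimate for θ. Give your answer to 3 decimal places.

θ̂_MAP = 1.000

ℓ'(θ) = 12/θ − 4 − 8θ. Setting this to zero and multiplying by θ: 8θ² + 4θ − 12 = 0.
θ = (−4 + √(4² + 4·8·12)) / (2·8) = (−4 + √400) / 16 = (−4 + 20)/16 = 1.
ℓ''(θ) = −12/θ² − 8 < 0, confirming a maximum.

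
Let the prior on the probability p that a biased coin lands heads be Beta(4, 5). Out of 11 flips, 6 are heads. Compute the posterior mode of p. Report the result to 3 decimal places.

p̂_MAP = 0.500

Prior: Beta(4, 5).
Data: 6 successes in 11 trials. The binomial likelihood contributes p^6(1−p)^5, so the posterior is Beta(4+6, 5+5) = Beta(10, 10).
For Beta(a, b) with a, b > 1 the mode is (a−1)/(a+b−2) = 9/18 ≈ 0.500.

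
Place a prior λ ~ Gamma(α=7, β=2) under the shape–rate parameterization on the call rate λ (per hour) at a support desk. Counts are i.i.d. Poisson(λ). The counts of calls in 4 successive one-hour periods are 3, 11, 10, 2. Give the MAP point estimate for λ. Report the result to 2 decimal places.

Σxᵢ = 3+11+10+2 = 26, with n = 4.
Posterior ∝ λ^6e^(−2λ) · λ^26e^(−4λ) = λ^32e^(−6λ), i.e. Gamma(shape=33, rate=6).
The mode of a Gamma(a, b) with a ≥ 1 (shape–rate) is (a−1)/b = 32/6 ≈ 5.33.

λ̂_MAP = 5.33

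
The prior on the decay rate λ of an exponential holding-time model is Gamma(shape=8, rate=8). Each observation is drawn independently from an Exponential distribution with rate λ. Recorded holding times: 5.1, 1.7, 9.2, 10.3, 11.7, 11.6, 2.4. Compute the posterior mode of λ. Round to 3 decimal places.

The Exponential(rate=λ) likelihood is ∝ λ^n e^(−λΣtᵢ). Here n = 7 and Σtᵢ = 5.1 + 1.7 + 9.2 + 10.3 + 11.7 + 11.6 + 2.4 = 52.
Posterior ∝ λ^7e^(−8λ) · λ^7e^(−52λ) = λ^14e^(−60λ), i.e. Gamma(15, 60).
Mode = (a−1)/b = 14/60 ≈ 0.233.

λ̂_MAP = 0.233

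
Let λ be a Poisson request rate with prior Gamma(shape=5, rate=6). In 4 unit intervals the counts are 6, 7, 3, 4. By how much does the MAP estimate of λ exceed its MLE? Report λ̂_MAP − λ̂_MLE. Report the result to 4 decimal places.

MAP − MLE = -2.6000

Σxᵢ = 20. Posterior is Gamma(25, 10); MAP = (25−1)/10 = 24/10 ≈ 2.40000.
MLE = x̄ = 20/4 ≈ 5.00000.
Difference = 24/10 − 20/4 = -13/5 ≈ -2.6000.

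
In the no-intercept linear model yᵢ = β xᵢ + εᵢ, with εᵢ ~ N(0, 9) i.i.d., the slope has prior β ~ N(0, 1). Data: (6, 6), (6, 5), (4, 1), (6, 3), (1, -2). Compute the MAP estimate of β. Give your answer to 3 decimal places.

log p(β | y) = −Σ(yᵢ − βxᵢ)²/(2·9) − β²/(2·1) + const.
Setting the derivative to zero: Σxᵢ(yᵢ − βxᵢ)/9 − β/1 = 0, so β = Σxᵢyᵢ / (Σxᵢ² + σ²/τ²).
Σxᵢyᵢ = 6·6 + 6·5 + 4·1 + 6·3 + 1·(-2) = 86; Σxᵢ² = 125; σ²/τ² = 9.
β̂_MAP = 86 / (125 + 9) = 86/134 ≈ 0.642.

β̂_MAP = 0.642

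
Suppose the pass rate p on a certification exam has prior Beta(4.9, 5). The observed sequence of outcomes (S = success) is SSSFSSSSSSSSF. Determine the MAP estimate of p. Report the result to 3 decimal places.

p̂_MAP = 0.713

Prior: Beta(4.9, 5).
Data: 11 successes in 13 trials (from the sequence). The binomial likelihood contributes p^11(1−p)^2, so the posterior is Beta(4.9+11, 5+2) = Beta(15.9, 7).
For Beta(a, b) with a, b > 1 the mode is (a−1)/(a+b−2) = 14.9/20.9 ≈ 0.713.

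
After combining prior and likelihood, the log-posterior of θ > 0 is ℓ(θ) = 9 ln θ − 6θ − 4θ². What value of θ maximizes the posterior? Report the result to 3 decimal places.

ℓ'(θ) = 9/θ − 6 − 8θ. Setting this to zero and multiplying by θ: 8θ² + 6θ − 9 = 0.
θ = (−6 + √(6² + 4·8·9)) / (2·8) = (−6 + √324) / 16 = (−6 + 18)/16 = 3/4.
ℓ''(θ) = −9/θ² − 8 < 0, confirming a maximum.

θ̂_MAP = 0.750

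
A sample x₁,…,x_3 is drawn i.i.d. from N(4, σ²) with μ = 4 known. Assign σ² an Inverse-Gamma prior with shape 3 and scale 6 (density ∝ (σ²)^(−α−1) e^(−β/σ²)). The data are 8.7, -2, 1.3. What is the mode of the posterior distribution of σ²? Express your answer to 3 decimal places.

σ̂²_MAP = 7.035

Sum of squared deviations about the known mean: SS = (8.7−4)² + (-2−4)² + (1.3−4)² = 65.38.
The Normal likelihood contributes (σ²)^(−n/2) exp(−SS/(2σ²)), so the posterior is Inverse-Gamma(α + n/2, β + SS/2) = Inverse-Gamma(4.5, 38.69).
The mode of Inverse-Gamma(a, b) is b/(a+1) = 38.69/5.5 ≈ 7.035.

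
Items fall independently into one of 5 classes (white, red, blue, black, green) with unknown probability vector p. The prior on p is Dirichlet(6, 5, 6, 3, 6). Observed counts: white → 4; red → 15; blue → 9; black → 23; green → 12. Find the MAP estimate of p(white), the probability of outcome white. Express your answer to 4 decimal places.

MAP estimate of p(white) = 0.1071

The posterior is Dirichlet(αᵢ + nᵢ) = Dirichlet(10, 20, 15, 26, 18).
For a Dirichlet(a₁,…,a_K) with all aᵢ > 1, the mode has j-th component (aⱼ − 1)/(Σaᵢ − K).
Here Σaᵢ = 89 and K = 5, so p(white) = (10 − 1)/(89 − 5) = 9/84 ≈ 0.1071.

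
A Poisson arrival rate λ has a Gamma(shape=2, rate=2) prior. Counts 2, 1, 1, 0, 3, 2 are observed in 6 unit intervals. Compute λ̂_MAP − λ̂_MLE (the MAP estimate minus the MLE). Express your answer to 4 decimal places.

MAP − MLE = -0.2500

Σxᵢ = 9. Posterior is Gamma(11, 8); MAP = (11−1)/8 = 10/8 ≈ 1.25000.
MLE = x̄ = 9/6 ≈ 1.50000.
Difference = 10/8 − 9/6 = -1/4 ≈ -0.2500.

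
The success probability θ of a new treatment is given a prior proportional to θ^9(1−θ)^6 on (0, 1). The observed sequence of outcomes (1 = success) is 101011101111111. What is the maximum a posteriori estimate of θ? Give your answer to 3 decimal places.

θ̂_MAP = 0.700

The prior density ∝ θ^9(1−θ)^6 is the kernel of Beta(10, 7).
Data: 12 successes in 15 trials (from the sequence). The binomial likelihood contributes θ^12(1−θ)^3, so the posterior is Beta(10+12, 7+3) = Beta(22, 10).
For Beta(a, b) with a, b > 1 the mode is (a−1)/(a+b−2) = 21/30 ≈ 0.700.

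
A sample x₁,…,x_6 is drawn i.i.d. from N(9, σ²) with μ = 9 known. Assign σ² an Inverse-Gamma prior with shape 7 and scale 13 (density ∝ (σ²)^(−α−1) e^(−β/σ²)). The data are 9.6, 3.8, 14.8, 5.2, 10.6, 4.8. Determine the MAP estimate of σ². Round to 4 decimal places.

Sum of squared deviations about the known mean: SS = (9.6−9)² + (3.8−9)² + (14.8−9)² + (5.2−9)² + (10.6−9)² + (4.8−9)² = 95.68.
The Normal likelihood contributes (σ²)^(−n/2) exp(−SS/(2σ²)), so the posterior is Inverse-Gamma(α + n/2, β + SS/2) = Inverse-Gamma(10, 60.84).
The mode of Inverse-Gamma(a, b) is b/(a+1) = 60.84/11 ≈ 5.5309.

σ̂²_MAP = 5.5309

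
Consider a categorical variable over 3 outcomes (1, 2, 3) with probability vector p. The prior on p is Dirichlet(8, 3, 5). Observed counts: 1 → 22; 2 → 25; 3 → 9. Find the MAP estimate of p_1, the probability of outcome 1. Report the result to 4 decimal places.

The posterior is Dirichlet(αᵢ + nᵢ) = Dirichlet(30, 28, 14).
For a Dirichlet(a₁,…,a_K) with all aᵢ > 1, the mode has j-th component (aⱼ − 1)/(Σaᵢ − K).
Here Σaᵢ = 72 and K = 3, so p_1 = (30 − 1)/(72 − 3) = 29/69 ≈ 0.4203.

MAP estimate: 0.4203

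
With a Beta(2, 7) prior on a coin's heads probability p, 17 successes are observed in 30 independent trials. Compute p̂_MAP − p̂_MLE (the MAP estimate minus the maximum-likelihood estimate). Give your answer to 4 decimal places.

Posterior is Beta(19, 20); MAP = (19−1)/(39−2) = 18/37 ≈ 0.48649.
MLE ignores the prior: p̂_MLE = k/n = 17/30 ≈ 0.56667.
Difference = 18/37 − 17/30 = -89/1110 ≈ -0.0802.

MAP − MLE = -0.0802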